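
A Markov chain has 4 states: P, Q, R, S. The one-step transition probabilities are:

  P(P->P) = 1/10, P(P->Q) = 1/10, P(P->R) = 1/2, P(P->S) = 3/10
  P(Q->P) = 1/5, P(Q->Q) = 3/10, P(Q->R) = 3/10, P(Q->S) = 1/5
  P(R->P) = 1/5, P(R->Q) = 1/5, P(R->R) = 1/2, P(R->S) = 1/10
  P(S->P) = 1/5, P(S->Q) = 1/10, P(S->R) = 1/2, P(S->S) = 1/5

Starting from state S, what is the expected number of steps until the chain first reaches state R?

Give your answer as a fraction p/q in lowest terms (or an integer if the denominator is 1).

Let h_i = expected steps to first reach R from state i.
Boundary: h_R = 0.
First-step equations for the other states:
  h_P = 1 + 1/10*h_P + 1/10*h_Q + 1/2*h_R + 3/10*h_S
  h_Q = 1 + 1/5*h_P + 3/10*h_Q + 3/10*h_R + 1/5*h_S
  h_S = 1 + 1/5*h_P + 1/10*h_Q + 1/2*h_R + 1/5*h_S

Substituting h_R = 0 and rearranging gives the linear system (I - Q) h = 1:
  [9/10, -1/10, -3/10] . (h_P, h_Q, h_S) = 1
  [-1/5, 7/10, -1/5] . (h_P, h_Q, h_S) = 1
  [-1/5, -1/10, 4/5] . (h_P, h_Q, h_S) = 1

Solving yields:
  h_P = 40/19
  h_Q = 50/19
  h_S = 40/19

Starting state is S, so the expected hitting time is h_S = 40/19.

Answer: 40/19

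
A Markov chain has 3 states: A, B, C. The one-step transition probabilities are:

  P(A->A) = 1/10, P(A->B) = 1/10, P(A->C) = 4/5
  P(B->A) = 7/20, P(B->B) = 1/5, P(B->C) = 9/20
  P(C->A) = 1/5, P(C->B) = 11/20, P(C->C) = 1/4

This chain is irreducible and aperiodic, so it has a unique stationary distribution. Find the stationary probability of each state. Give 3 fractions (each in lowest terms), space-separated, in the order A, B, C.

The stationary distribution satisfies pi = pi * P, i.e.:
  pi_A = 1/10*pi_A + 7/20*pi_B + 1/5*pi_C
  pi_B = 1/10*pi_A + 1/5*pi_B + 11/20*pi_C
  pi_C = 4/5*pi_A + 9/20*pi_B + 1/4*pi_C
with normalization: pi_A + pi_B + pi_C = 1.

Using the first 2 balance equations plus normalization, the linear system A*pi = b is:
  [-9/10, 7/20, 1/5] . pi = 0
  [1/10, -4/5, 11/20] . pi = 0
  [1, 1, 1] . pi = 1

Solving yields:
  pi_A = 47/207
  pi_B = 206/621
  pi_C = 274/621

Verification (pi * P):
  47/207*1/10 + 206/621*7/20 + 274/621*1/5 = 47/207 = pi_A  (ok)
  47/207*1/10 + 206/621*1/5 + 274/621*11/20 = 206/621 = pi_B  (ok)
  47/207*4/5 + 206/621*9/20 + 274/621*1/4 = 274/621 = pi_C  (ok)

Answer: 47/207 206/621 274/621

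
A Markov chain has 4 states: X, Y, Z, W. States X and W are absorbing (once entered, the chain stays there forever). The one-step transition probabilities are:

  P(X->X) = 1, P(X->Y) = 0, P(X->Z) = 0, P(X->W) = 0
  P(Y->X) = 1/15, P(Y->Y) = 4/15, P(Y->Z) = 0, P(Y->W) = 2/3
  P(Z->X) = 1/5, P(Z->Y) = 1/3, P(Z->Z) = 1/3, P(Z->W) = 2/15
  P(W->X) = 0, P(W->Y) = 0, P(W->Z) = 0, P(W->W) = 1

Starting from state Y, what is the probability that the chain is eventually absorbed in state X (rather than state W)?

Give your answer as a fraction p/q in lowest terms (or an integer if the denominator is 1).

Let a_i = P(absorbed in X | start in state i).
Boundary conditions: a_X = 1, a_W = 0.
For each transient state i, a_i = sum_j P(i->j) * a_j:
  a_Y = 1/15*a_X + 4/15*a_Y + 0*a_Z + 2/3*a_W
  a_Z = 1/5*a_X + 1/3*a_Y + 1/3*a_Z + 2/15*a_W

Substituting a_X = 1 and a_W = 0, rearrange to (I - Q) a = r where r[i] = P(i -> X):
  [11/15, 0] . (a_Y, a_Z) = 1/15
  [-1/3, 2/3] . (a_Y, a_Z) = 1/5

Solving yields:
  a_Y = 1/11
  a_Z = 19/55

Starting state is Y, so the absorption probability is a_Y = 1/11.

Answer: 1/11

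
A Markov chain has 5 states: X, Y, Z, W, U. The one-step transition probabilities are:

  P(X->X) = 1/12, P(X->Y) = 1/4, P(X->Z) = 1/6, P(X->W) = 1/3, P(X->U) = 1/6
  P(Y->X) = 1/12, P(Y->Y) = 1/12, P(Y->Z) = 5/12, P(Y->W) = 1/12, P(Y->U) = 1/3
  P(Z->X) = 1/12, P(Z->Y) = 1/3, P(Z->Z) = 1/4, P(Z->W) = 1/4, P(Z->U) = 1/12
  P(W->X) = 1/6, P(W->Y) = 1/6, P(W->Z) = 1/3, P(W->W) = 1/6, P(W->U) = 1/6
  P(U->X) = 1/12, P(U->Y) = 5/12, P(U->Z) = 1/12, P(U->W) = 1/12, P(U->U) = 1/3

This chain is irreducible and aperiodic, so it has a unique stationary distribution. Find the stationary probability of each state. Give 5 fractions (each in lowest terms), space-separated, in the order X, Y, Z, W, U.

Answer: 492/5069 2567/10138 1320/5069 835/5069 2277/10138

Derivation:
The stationary distribution satisfies pi = pi * P, i.e.:
  pi_X = 1/12*pi_X + 1/12*pi_Y + 1/12*pi_Z + 1/6*pi_W + 1/12*pi_U
  pi_Y = 1/4*pi_X + 1/12*pi_Y + 1/3*pi_Z + 1/6*pi_W + 5/12*pi_U
  pi_Z = 1/6*pi_X + 5/12*pi_Y + 1/4*pi_Z + 1/3*pi_W + 1/12*pi_U
  pi_W = 1/3*pi_X + 1/12*pi_Y + 1/4*pi_Z + 1/6*pi_W + 1/12*pi_U
  pi_U = 1/6*pi_X + 1/3*pi_Y + 1/12*pi_Z + 1/6*pi_W + 1/3*pi_U
with normalization: pi_X + pi_Y + pi_Z + pi_W + pi_U = 1.

Using the first 4 balance equations plus normalization, the linear system A*pi = b is:
  [-11/12, 1/12, 1/12, 1/6, 1/12] . pi = 0
  [1/4, -11/12, 1/3, 1/6, 5/12] . pi = 0
  [1/6, 5/12, -3/4, 1/3, 1/12] . pi = 0
  [1/3, 1/12, 1/4, -5/6, 1/12] . pi = 0
  [1, 1, 1, 1, 1] . pi = 1

Solving yields:
  pi_X = 492/5069
  pi_Y = 2567/10138
  pi_Z = 1320/5069
  pi_W = 835/5069
  pi_U = 2277/10138

Verification (pi * P):
  492/5069*1/12 + 2567/10138*1/12 + 1320/5069*1/12 + 835/5069*1/6 + 2277/10138*1/12 = 492/5069 = pi_X  (ok)
  492/5069*1/4 + 2567/10138*1/12 + 1320/5069*1/3 + 835/5069*1/6 + 2277/10138*5/12 = 2567/10138 = pi_Y  (ok)
  492/5069*1/6 + 2567/10138*5/12 + 1320/5069*1/4 + 835/5069*1/3 + 2277/10138*1/12 = 1320/5069 = pi_Z  (ok)
  492/5069*1/3 + 2567/10138*1/12 + 1320/5069*1/4 + 835/5069*1/6 + 2277/10138*1/12 = 835/5069 = pi_W  (ok)
  492/5069*1/6 + 2567/10138*1/3 + 1320/5069*1/12 + 835/5069*1/6 + 2277/10138*1/3 = 2277/10138 = pi_U  (ok)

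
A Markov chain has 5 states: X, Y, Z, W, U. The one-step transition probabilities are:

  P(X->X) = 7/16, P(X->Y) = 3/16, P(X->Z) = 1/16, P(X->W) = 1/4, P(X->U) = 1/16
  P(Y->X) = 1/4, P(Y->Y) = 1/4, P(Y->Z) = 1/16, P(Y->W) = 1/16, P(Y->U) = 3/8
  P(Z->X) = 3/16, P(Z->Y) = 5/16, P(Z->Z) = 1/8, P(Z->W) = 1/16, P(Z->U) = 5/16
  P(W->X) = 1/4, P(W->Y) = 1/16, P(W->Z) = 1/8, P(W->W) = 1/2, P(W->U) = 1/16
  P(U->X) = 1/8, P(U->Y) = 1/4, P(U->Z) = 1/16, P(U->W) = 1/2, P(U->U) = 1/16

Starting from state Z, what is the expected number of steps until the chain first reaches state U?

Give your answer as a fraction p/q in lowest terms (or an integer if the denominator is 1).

Let h_i = expected steps to first reach U from state i.
Boundary: h_U = 0.
First-step equations for the other states:
  h_X = 1 + 7/16*h_X + 3/16*h_Y + 1/16*h_Z + 1/4*h_W + 1/16*h_U
  h_Y = 1 + 1/4*h_X + 1/4*h_Y + 1/16*h_Z + 1/16*h_W + 3/8*h_U
  h_Z = 1 + 3/16*h_X + 5/16*h_Y + 1/8*h_Z + 1/16*h_W + 5/16*h_U
  h_W = 1 + 1/4*h_X + 1/16*h_Y + 1/8*h_Z + 1/2*h_W + 1/16*h_U

Substituting h_U = 0 and rearranging gives the linear system (I - Q) h = 1:
  [9/16, -3/16, -1/16, -1/4] . (h_X, h_Y, h_Z, h_W) = 1
  [-1/4, 3/4, -1/16, -1/16] . (h_X, h_Y, h_Z, h_W) = 1
  [-3/16, -5/16, 7/8, -1/16] . (h_X, h_Y, h_Z, h_W) = 1
  [-1/4, -1/16, -1/8, 1/2] . (h_X, h_Y, h_Z, h_W) = 1

Solving yields:
  h_X = 5322/737
  h_Y = 3516/737
  h_Z = 330/67
  h_W = 5482/737

Starting state is Z, so the expected hitting time is h_Z = 330/67.

Answer: 330/67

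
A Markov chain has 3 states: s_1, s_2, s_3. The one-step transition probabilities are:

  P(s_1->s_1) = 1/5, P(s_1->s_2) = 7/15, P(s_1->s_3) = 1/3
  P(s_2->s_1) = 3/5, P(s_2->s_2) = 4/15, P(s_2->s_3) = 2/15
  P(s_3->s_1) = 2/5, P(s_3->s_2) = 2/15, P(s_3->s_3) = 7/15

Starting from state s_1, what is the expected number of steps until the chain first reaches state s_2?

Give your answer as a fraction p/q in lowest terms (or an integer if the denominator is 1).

Answer: 65/22

Derivation:
Let h_i = expected steps to first reach s_2 from state i.
Boundary: h_s_2 = 0.
First-step equations for the other states:
  h_s_1 = 1 + 1/5*h_s_1 + 7/15*h_s_2 + 1/3*h_s_3
  h_s_3 = 1 + 2/5*h_s_1 + 2/15*h_s_2 + 7/15*h_s_3

Substituting h_s_2 = 0 and rearranging gives the linear system (I - Q) h = 1:
  [4/5, -1/3] . (h_s_1, h_s_3) = 1
  [-2/5, 8/15] . (h_s_1, h_s_3) = 1

Solving yields:
  h_s_1 = 65/22
  h_s_3 = 45/11

Starting state is s_1, so the expected hitting time is h_s_1 = 65/22.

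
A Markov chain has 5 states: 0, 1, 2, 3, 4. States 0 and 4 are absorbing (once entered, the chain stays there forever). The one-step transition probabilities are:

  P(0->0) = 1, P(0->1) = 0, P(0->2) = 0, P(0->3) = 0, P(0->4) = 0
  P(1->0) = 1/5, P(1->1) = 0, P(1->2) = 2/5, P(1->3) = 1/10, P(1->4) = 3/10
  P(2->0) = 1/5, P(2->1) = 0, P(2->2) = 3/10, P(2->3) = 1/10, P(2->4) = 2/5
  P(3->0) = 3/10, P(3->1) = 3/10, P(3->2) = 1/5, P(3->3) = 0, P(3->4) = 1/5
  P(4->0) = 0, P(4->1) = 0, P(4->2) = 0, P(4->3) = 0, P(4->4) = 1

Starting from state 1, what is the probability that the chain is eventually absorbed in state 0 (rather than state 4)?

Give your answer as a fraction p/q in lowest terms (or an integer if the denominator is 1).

Let a_i = P(absorbed in 0 | start in state i).
Boundary conditions: a_0 = 1, a_4 = 0.
For each transient state i, a_i = sum_j P(i->j) * a_j:
  a_1 = 1/5*a_0 + 0*a_1 + 2/5*a_2 + 1/10*a_3 + 3/10*a_4
  a_2 = 1/5*a_0 + 0*a_1 + 3/10*a_2 + 1/10*a_3 + 2/5*a_4
  a_3 = 3/10*a_0 + 3/10*a_1 + 1/5*a_2 + 0*a_3 + 1/5*a_4

Substituting a_0 = 1 and a_4 = 0, rearrange to (I - Q) a = r where r[i] = P(i -> 0):
  [1, -2/5, -1/10] . (a_1, a_2, a_3) = 1/5
  [0, 7/10, -1/10] . (a_1, a_2, a_3) = 1/5
  [-3/10, -1/5, 1] . (a_1, a_2, a_3) = 3/10

Solving yields:
  a_1 = 253/647
  a_2 = 230/647
  a_3 = 316/647

Starting state is 1, so the absorption probability is a_1 = 253/647.

Answer: 253/647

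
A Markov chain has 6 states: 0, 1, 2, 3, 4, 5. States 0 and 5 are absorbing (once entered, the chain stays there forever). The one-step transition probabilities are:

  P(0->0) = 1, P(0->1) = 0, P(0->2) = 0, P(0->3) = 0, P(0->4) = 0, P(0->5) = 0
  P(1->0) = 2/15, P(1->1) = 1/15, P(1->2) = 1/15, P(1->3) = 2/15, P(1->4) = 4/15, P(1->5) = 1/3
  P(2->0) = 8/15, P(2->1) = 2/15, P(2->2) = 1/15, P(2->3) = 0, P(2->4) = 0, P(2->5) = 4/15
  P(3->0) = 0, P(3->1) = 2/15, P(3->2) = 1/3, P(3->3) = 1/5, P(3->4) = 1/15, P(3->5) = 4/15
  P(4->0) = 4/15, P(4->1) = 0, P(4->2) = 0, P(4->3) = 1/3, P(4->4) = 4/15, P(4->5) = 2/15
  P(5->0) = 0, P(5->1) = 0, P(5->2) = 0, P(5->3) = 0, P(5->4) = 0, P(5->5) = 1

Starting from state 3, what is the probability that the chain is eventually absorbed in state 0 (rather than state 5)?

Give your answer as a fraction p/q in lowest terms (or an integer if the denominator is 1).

Answer: 4278/11521

Derivation:
Let a_i = P(absorbed in 0 | start in state i).
Boundary conditions: a_0 = 1, a_5 = 0.
For each transient state i, a_i = sum_j P(i->j) * a_j:
  a_1 = 2/15*a_0 + 1/15*a_1 + 1/15*a_2 + 2/15*a_3 + 4/15*a_4 + 1/3*a_5
  a_2 = 8/15*a_0 + 2/15*a_1 + 1/15*a_2 + 0*a_3 + 0*a_4 + 4/15*a_5
  a_3 = 0*a_0 + 2/15*a_1 + 1/3*a_2 + 1/5*a_3 + 1/15*a_4 + 4/15*a_5
  a_4 = 4/15*a_0 + 0*a_1 + 0*a_2 + 1/3*a_3 + 4/15*a_4 + 2/15*a_5

Substituting a_0 = 1 and a_5 = 0, rearrange to (I - Q) a = r where r[i] = P(i -> 0):
  [14/15, -1/15, -2/15, -4/15] . (a_1, a_2, a_3, a_4) = 2/15
  [-2/15, 14/15, 0, 0] . (a_1, a_2, a_3, a_4) = 8/15
  [-2/15, -1/3, 4/5, -1/15] . (a_1, a_2, a_3, a_4) = 0
  [0, 0, -1/3, 11/15] . (a_1, a_2, a_3, a_4) = 4/15

Solving yields:
  a_1 = 4526/11521
  a_2 = 7230/11521
  a_3 = 4278/11521
  a_4 = 6134/11521

Starting state is 3, so the absorption probability is a_3 = 4278/11521.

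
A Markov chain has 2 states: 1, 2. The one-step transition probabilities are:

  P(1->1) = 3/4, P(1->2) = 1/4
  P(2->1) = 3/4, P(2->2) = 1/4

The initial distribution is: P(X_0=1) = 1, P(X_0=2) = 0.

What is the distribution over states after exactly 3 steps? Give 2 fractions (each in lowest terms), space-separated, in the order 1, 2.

Answer: 3/4 1/4

Derivation:
Propagating the distribution step by step (d_{t+1} = d_t * P):
d_0 = (1=1, 2=0)
  d_1[1] = 1*3/4 + 0*3/4 = 3/4
  d_1[2] = 1*1/4 + 0*1/4 = 1/4
d_1 = (1=3/4, 2=1/4)
  d_2[1] = 3/4*3/4 + 1/4*3/4 = 3/4
  d_2[2] = 3/4*1/4 + 1/4*1/4 = 1/4
d_2 = (1=3/4, 2=1/4)
  d_3[1] = 3/4*3/4 + 1/4*3/4 = 3/4
  d_3[2] = 3/4*1/4 + 1/4*1/4 = 1/4
d_3 = (1=3/4, 2=1/4)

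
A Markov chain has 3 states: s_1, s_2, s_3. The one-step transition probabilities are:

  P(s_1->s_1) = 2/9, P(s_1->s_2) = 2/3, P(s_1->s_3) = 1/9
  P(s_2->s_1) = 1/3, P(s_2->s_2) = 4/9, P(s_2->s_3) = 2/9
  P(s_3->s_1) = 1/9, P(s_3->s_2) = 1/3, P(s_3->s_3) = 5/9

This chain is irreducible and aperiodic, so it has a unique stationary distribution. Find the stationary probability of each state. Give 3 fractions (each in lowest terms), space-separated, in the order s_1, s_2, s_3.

The stationary distribution satisfies pi = pi * P, i.e.:
  pi_s_1 = 2/9*pi_s_1 + 1/3*pi_s_2 + 1/9*pi_s_3
  pi_s_2 = 2/3*pi_s_1 + 4/9*pi_s_2 + 1/3*pi_s_3
  pi_s_3 = 1/9*pi_s_1 + 2/9*pi_s_2 + 5/9*pi_s_3
with normalization: pi_s_1 + pi_s_2 + pi_s_3 = 1.

Using the first 2 balance equations plus normalization, the linear system A*pi = b is:
  [-7/9, 1/3, 1/9] . pi = 0
  [2/3, -5/9, 1/3] . pi = 0
  [1, 1, 1] . pi = 1

Solving yields:
  pi_s_1 = 7/29
  pi_s_2 = 27/58
  pi_s_3 = 17/58

Verification (pi * P):
  7/29*2/9 + 27/58*1/3 + 17/58*1/9 = 7/29 = pi_s_1  (ok)
  7/29*2/3 + 27/58*4/9 + 17/58*1/3 = 27/58 = pi_s_2  (ok)
  7/29*1/9 + 27/58*2/9 + 17/58*5/9 = 17/58 = pi_s_3  (ok)

Answer: 7/29 27/58 17/58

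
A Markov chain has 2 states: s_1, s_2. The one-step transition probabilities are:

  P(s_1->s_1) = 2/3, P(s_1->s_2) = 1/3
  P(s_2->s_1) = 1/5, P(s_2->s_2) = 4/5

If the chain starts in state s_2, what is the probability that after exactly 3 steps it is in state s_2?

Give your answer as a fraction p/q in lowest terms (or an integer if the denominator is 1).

Answer: 746/1125

Derivation:
Computing P^3 by repeated multiplication:
P^1 =
  s_1: [2/3, 1/3]
  s_2: [1/5, 4/5]
P^2 =
  s_1: [23/45, 22/45]
  s_2: [22/75, 53/75]
P^3 =
  s_1: [296/675, 379/675]
  s_2: [379/1125, 746/1125]

(P^3)[s_2 -> s_2] = 746/1125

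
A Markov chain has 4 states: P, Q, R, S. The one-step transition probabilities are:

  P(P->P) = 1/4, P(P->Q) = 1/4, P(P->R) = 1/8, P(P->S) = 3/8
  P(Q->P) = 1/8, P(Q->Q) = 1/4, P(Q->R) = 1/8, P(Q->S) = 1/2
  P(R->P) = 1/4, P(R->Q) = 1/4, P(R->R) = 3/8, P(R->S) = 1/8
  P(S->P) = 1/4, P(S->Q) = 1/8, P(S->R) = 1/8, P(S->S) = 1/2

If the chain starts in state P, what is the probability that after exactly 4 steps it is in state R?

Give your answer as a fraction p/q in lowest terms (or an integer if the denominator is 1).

Answer: 85/512

Derivation:
Computing P^4 by repeated multiplication:
P^1 =
  P: [1/4, 1/4, 1/8, 3/8]
  Q: [1/8, 1/4, 1/8, 1/2]
  R: [1/4, 1/4, 3/8, 1/8]
  S: [1/4, 1/8, 1/8, 1/2]
P^2 =
  P: [7/32, 13/64, 5/32, 27/64]
  Q: [7/32, 3/16, 5/32, 7/16]
  R: [7/32, 15/64, 7/32, 21/64]
  S: [15/64, 3/16, 5/32, 27/64]
P^3 =
  P: [115/512, 101/512, 21/128, 53/128]
  Q: [29/128, 25/128, 21/128, 53/128]
  R: [113/512, 107/512, 23/128, 25/64]
  S: [29/128, 101/512, 21/128, 211/512]
P^4 =
  P: [923/4096, 203/1024, 85/512, 1681/4096]
  Q: [231/1024, 203/1024, 85/512, 105/256]
  R: [917/4096, 103/512, 87/512, 1659/4096]
  S: [923/4096, 813/4096, 85/512, 105/256]

(P^4)[P -> R] = 85/512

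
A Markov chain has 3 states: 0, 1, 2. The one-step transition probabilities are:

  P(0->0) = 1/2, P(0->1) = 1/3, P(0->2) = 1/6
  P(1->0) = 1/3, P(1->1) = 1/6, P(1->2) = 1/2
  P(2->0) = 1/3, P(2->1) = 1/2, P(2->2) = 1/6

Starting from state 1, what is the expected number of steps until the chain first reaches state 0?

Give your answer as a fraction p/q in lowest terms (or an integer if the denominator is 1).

Answer: 3

Derivation:
Let h_i = expected steps to first reach 0 from state i.
Boundary: h_0 = 0.
First-step equations for the other states:
  h_1 = 1 + 1/3*h_0 + 1/6*h_1 + 1/2*h_2
  h_2 = 1 + 1/3*h_0 + 1/2*h_1 + 1/6*h_2

Substituting h_0 = 0 and rearranging gives the linear system (I - Q) h = 1:
  [5/6, -1/2] . (h_1, h_2) = 1
  [-1/2, 5/6] . (h_1, h_2) = 1

Solving yields:
  h_1 = 3
  h_2 = 3

Starting state is 1, so the expected hitting time is h_1 = 3.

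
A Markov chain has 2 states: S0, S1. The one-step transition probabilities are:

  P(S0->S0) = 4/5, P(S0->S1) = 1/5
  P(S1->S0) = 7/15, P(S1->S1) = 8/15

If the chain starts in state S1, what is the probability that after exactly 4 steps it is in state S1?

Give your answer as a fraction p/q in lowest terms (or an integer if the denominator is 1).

Answer: 25/81

Derivation:
Computing P^4 by repeated multiplication:
P^1 =
  S0: [4/5, 1/5]
  S1: [7/15, 8/15]
P^2 =
  S0: [11/15, 4/15]
  S1: [28/45, 17/45]
P^3 =
  S0: [32/45, 13/45]
  S1: [91/135, 44/135]
P^4 =
  S0: [19/27, 8/27]
  S1: [56/81, 25/81]

(P^4)[S1 -> S1] = 25/81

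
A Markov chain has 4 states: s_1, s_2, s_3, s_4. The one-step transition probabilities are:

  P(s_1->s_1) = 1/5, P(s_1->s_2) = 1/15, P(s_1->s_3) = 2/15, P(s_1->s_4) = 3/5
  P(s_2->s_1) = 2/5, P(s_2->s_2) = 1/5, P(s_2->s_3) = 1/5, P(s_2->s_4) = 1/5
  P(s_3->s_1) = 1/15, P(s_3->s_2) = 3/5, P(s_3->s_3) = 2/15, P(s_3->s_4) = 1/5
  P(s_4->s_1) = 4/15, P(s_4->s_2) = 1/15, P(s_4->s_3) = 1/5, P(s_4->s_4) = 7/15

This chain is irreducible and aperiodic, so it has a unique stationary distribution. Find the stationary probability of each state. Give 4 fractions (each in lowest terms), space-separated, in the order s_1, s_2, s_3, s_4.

Answer: 159/661 121/661 114/661 267/661

Derivation:
The stationary distribution satisfies pi = pi * P, i.e.:
  pi_s_1 = 1/5*pi_s_1 + 2/5*pi_s_2 + 1/15*pi_s_3 + 4/15*pi_s_4
  pi_s_2 = 1/15*pi_s_1 + 1/5*pi_s_2 + 3/5*pi_s_3 + 1/15*pi_s_4
  pi_s_3 = 2/15*pi_s_1 + 1/5*pi_s_2 + 2/15*pi_s_3 + 1/5*pi_s_4
  pi_s_4 = 3/5*pi_s_1 + 1/5*pi_s_2 + 1/5*pi_s_3 + 7/15*pi_s_4
with normalization: pi_s_1 + pi_s_2 + pi_s_3 + pi_s_4 = 1.

Using the first 3 balance equations plus normalization, the linear system A*pi = b is:
  [-4/5, 2/5, 1/15, 4/15] . pi = 0
  [1/15, -4/5, 3/5, 1/15] . pi = 0
  [2/15, 1/5, -13/15, 1/5] . pi = 0
  [1, 1, 1, 1] . pi = 1

Solving yields:
  pi_s_1 = 159/661
  pi_s_2 = 121/661
  pi_s_3 = 114/661
  pi_s_4 = 267/661

Verification (pi * P):
  159/661*1/5 + 121/661*2/5 + 114/661*1/15 + 267/661*4/15 = 159/661 = pi_s_1  (ok)
  159/661*1/15 + 121/661*1/5 + 114/661*3/5 + 267/661*1/15 = 121/661 = pi_s_2  (ok)
  159/661*2/15 + 121/661*1/5 + 114/661*2/15 + 267/661*1/5 = 114/661 = pi_s_3  (ok)
  159/661*3/5 + 121/661*1/5 + 114/661*1/5 + 267/661*7/15 = 267/661 = pi_s_4  (ok)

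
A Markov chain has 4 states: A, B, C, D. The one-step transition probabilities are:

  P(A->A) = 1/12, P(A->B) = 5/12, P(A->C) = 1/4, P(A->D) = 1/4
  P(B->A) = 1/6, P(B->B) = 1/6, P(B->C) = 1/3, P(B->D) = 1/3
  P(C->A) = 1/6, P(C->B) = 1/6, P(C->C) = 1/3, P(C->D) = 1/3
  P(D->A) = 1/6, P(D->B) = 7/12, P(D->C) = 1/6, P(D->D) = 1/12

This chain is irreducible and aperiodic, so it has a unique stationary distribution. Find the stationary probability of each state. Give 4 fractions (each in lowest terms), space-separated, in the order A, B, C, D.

Answer: 2/13 73/234 5/18 10/39

Derivation:
The stationary distribution satisfies pi = pi * P, i.e.:
  pi_A = 1/12*pi_A + 1/6*pi_B + 1/6*pi_C + 1/6*pi_D
  pi_B = 5/12*pi_A + 1/6*pi_B + 1/6*pi_C + 7/12*pi_D
  pi_C = 1/4*pi_A + 1/3*pi_B + 1/3*pi_C + 1/6*pi_D
  pi_D = 1/4*pi_A + 1/3*pi_B + 1/3*pi_C + 1/12*pi_D
with normalization: pi_A + pi_B + pi_C + pi_D = 1.

Using the first 3 balance equations plus normalization, the linear system A*pi = b is:
  [-11/12, 1/6, 1/6, 1/6] . pi = 0
  [5/12, -5/6, 1/6, 7/12] . pi = 0
  [1/4, 1/3, -2/3, 1/6] . pi = 0
  [1, 1, 1, 1] . pi = 1

Solving yields:
  pi_A = 2/13
  pi_B = 73/234
  pi_C = 5/18
  pi_D = 10/39

Verification (pi * P):
  2/13*1/12 + 73/234*1/6 + 5/18*1/6 + 10/39*1/6 = 2/13 = pi_A  (ok)
  2/13*5/12 + 73/234*1/6 + 5/18*1/6 + 10/39*7/12 = 73/234 = pi_B  (ok)
  2/13*1/4 + 73/234*1/3 + 5/18*1/3 + 10/39*1/6 = 5/18 = pi_C  (ok)
  2/13*1/4 + 73/234*1/3 + 5/18*1/3 + 10/39*1/12 = 10/39 = pi_D  (ok)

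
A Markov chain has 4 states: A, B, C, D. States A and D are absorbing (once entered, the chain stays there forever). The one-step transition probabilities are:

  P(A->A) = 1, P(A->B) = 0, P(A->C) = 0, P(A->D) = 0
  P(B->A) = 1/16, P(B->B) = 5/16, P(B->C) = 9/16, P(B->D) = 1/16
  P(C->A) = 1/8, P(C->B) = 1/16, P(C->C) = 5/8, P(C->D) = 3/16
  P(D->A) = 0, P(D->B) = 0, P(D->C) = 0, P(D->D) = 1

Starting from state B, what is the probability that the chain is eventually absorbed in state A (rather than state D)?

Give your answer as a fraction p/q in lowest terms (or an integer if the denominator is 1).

Let a_i = P(absorbed in A | start in state i).
Boundary conditions: a_A = 1, a_D = 0.
For each transient state i, a_i = sum_j P(i->j) * a_j:
  a_B = 1/16*a_A + 5/16*a_B + 9/16*a_C + 1/16*a_D
  a_C = 1/8*a_A + 1/16*a_B + 5/8*a_C + 3/16*a_D

Substituting a_A = 1 and a_D = 0, rearrange to (I - Q) a = r where r[i] = P(i -> A):
  [11/16, -9/16] . (a_B, a_C) = 1/16
  [-1/16, 3/8] . (a_B, a_C) = 1/8

Solving yields:
  a_B = 8/19
  a_C = 23/57

Starting state is B, so the absorption probability is a_B = 8/19.

Answer: 8/19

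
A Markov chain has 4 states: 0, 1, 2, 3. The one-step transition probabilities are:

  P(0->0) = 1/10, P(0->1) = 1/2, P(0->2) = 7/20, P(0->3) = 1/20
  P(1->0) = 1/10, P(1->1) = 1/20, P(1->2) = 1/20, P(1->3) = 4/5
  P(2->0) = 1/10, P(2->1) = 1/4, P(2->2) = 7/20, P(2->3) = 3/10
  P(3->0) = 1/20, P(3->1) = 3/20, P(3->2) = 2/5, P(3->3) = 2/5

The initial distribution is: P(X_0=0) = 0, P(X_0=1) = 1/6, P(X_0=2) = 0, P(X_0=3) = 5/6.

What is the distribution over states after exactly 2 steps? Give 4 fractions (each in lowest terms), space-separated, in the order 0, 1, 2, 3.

Answer: 23/300 153/800 1/3 319/800

Derivation:
Propagating the distribution step by step (d_{t+1} = d_t * P):
d_0 = (0=0, 1=1/6, 2=0, 3=5/6)
  d_1[0] = 0*1/10 + 1/6*1/10 + 0*1/10 + 5/6*1/20 = 7/120
  d_1[1] = 0*1/2 + 1/6*1/20 + 0*1/4 + 5/6*3/20 = 2/15
  d_1[2] = 0*7/20 + 1/6*1/20 + 0*7/20 + 5/6*2/5 = 41/120
  d_1[3] = 0*1/20 + 1/6*4/5 + 0*3/10 + 5/6*2/5 = 7/15
d_1 = (0=7/120, 1=2/15, 2=41/120, 3=7/15)
  d_2[0] = 7/120*1/10 + 2/15*1/10 + 41/120*1/10 + 7/15*1/20 = 23/300
  d_2[1] = 7/120*1/2 + 2/15*1/20 + 41/120*1/4 + 7/15*3/20 = 153/800
  d_2[2] = 7/120*7/20 + 2/15*1/20 + 41/120*7/20 + 7/15*2/5 = 1/3
  d_2[3] = 7/120*1/20 + 2/15*4/5 + 41/120*3/10 + 7/15*2/5 = 319/800
d_2 = (0=23/300, 1=153/800, 2=1/3, 3=319/800)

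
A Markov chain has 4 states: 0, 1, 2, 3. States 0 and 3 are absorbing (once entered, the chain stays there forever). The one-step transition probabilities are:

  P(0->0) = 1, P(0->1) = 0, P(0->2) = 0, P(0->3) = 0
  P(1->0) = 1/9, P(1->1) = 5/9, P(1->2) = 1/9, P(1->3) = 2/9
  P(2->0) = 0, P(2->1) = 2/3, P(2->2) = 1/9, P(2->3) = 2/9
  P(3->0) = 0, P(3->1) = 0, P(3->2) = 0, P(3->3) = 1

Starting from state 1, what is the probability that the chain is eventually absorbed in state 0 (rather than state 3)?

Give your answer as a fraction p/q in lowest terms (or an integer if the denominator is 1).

Let a_i = P(absorbed in 0 | start in state i).
Boundary conditions: a_0 = 1, a_3 = 0.
For each transient state i, a_i = sum_j P(i->j) * a_j:
  a_1 = 1/9*a_0 + 5/9*a_1 + 1/9*a_2 + 2/9*a_3
  a_2 = 0*a_0 + 2/3*a_1 + 1/9*a_2 + 2/9*a_3

Substituting a_0 = 1 and a_3 = 0, rearrange to (I - Q) a = r where r[i] = P(i -> 0):
  [4/9, -1/9] . (a_1, a_2) = 1/9
  [-2/3, 8/9] . (a_1, a_2) = 0

Solving yields:
  a_1 = 4/13
  a_2 = 3/13

Starting state is 1, so the absorption probability is a_1 = 4/13.

Answer: 4/13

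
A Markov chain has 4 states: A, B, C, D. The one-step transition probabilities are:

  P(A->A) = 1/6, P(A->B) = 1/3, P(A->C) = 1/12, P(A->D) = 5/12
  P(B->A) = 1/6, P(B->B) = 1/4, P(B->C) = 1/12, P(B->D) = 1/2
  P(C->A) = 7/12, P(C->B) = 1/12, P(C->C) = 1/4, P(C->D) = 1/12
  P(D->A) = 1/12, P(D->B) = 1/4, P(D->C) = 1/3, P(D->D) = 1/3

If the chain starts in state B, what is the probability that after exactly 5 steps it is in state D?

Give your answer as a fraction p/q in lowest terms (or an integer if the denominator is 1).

Answer: 9421/27648

Derivation:
Computing P^5 by repeated multiplication:
P^1 =
  A: [1/6, 1/3, 1/12, 5/12]
  B: [1/6, 1/4, 1/12, 1/2]
  C: [7/12, 1/12, 1/4, 1/12]
  D: [1/12, 1/4, 1/3, 1/3]
P^2 =
  A: [1/6, 1/4, 29/144, 55/144]
  B: [23/144, 1/4, 2/9, 53/144]
  C: [19/72, 37/144, 7/48, 1/3]
  D: [5/18, 29/144, 2/9, 43/144]
P^3 =
  A: [7/32, 199/864, 367/1728, 65/192]
  B: [395/1728, 391/1728, 367/1728, 575/1728]
  C: [115/576, 107/432, 55/288, 625/1728]
  D: [15/64, 17/72, 337/1728, 289/864]
P^4 =
  A: [2353/10368, 1207/5184, 4217/20736, 6985/20736]
  B: [131/576, 1615/6912, 4187/20736, 1747/5184]
  C: [4481/20736, 541/2304, 1421/6912, 7123/20736]
  D: [169/768, 4915/20736, 517/2592, 1187/3456]
P^5 =
  A: [4631/20736, 3655/15552, 50125/248832, 84655/248832]
  B: [18473/82944, 29275/124416, 25037/124416, 9421/27648]
  C: [3479/15552, 58163/248832, 16877/82944, 42187/124416]
  D: [27515/124416, 58499/248832, 25187/124416, 84929/248832]

(P^5)[B -> D] = 9421/27648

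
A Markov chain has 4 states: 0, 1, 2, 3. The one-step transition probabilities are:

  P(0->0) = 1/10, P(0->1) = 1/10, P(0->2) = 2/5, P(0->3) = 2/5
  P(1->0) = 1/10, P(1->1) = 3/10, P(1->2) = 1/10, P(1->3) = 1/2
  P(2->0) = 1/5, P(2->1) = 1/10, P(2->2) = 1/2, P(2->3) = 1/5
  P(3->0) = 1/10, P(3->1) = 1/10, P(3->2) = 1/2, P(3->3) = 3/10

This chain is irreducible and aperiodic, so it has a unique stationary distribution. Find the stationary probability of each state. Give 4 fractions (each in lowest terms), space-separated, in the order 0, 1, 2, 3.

The stationary distribution satisfies pi = pi * P, i.e.:
  pi_0 = 1/10*pi_0 + 1/10*pi_1 + 1/5*pi_2 + 1/10*pi_3
  pi_1 = 1/10*pi_0 + 3/10*pi_1 + 1/10*pi_2 + 1/10*pi_3
  pi_2 = 2/5*pi_0 + 1/10*pi_1 + 1/2*pi_2 + 1/2*pi_3
  pi_3 = 2/5*pi_0 + 1/2*pi_1 + 1/5*pi_2 + 3/10*pi_3
with normalization: pi_0 + pi_1 + pi_2 + pi_3 = 1.

Using the first 3 balance equations plus normalization, the linear system A*pi = b is:
  [-9/10, 1/10, 1/5, 1/10] . pi = 0
  [1/10, -7/10, 1/10, 1/10] . pi = 0
  [2/5, 1/10, -1/2, 1/2] . pi = 0
  [1, 1, 1, 1] . pi = 1

Solving yields:
  pi_0 = 29/202
  pi_1 = 1/8
  pi_2 = 44/101
  pi_3 = 239/808

Verification (pi * P):
  29/202*1/10 + 1/8*1/10 + 44/101*1/5 + 239/808*1/10 = 29/202 = pi_0  (ok)
  29/202*1/10 + 1/8*3/10 + 44/101*1/10 + 239/808*1/10 = 1/8 = pi_1  (ok)
  29/202*2/5 + 1/8*1/10 + 44/101*1/2 + 239/808*1/2 = 44/101 = pi_2  (ok)
  29/202*2/5 + 1/8*1/2 + 44/101*1/5 + 239/808*3/10 = 239/808 = pi_3  (ok)

Answer: 29/202 1/8 44/101 239/808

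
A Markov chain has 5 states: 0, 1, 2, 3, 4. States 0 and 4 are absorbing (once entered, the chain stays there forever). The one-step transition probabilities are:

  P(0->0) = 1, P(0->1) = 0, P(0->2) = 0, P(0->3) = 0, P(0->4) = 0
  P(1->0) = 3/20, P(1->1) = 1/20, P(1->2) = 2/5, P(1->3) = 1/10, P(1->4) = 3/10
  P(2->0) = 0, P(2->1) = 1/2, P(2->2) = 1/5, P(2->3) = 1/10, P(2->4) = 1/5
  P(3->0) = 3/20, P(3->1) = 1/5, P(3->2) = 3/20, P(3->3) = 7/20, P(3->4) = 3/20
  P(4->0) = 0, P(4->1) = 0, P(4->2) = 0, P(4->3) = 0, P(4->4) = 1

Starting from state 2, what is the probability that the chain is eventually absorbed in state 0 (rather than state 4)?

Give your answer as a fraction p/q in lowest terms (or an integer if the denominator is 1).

Let a_i = P(absorbed in 0 | start in state i).
Boundary conditions: a_0 = 1, a_4 = 0.
For each transient state i, a_i = sum_j P(i->j) * a_j:
  a_1 = 3/20*a_0 + 1/20*a_1 + 2/5*a_2 + 1/10*a_3 + 3/10*a_4
  a_2 = 0*a_0 + 1/2*a_1 + 1/5*a_2 + 1/10*a_3 + 1/5*a_4
  a_3 = 3/20*a_0 + 1/5*a_1 + 3/20*a_2 + 7/20*a_3 + 3/20*a_4

Substituting a_0 = 1 and a_4 = 0, rearrange to (I - Q) a = r where r[i] = P(i -> 0):
  [19/20, -2/5, -1/10] . (a_1, a_2, a_3) = 3/20
  [-1/2, 4/5, -1/10] . (a_1, a_2, a_3) = 0
  [-1/5, -3/20, 13/20] . (a_1, a_2, a_3) = 3/20

Solving yields:
  a_1 = 375/1273
  a_2 = 294/1273
  a_3 = 477/1273

Starting state is 2, so the absorption probability is a_2 = 294/1273.

Answer: 294/1273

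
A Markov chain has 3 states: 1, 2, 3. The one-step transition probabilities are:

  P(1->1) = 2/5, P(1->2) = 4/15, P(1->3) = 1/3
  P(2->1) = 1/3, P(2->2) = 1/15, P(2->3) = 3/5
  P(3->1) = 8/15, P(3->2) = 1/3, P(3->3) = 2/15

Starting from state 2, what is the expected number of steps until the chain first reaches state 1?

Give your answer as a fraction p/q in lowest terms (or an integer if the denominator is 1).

Answer: 330/137

Derivation:
Let h_i = expected steps to first reach 1 from state i.
Boundary: h_1 = 0.
First-step equations for the other states:
  h_2 = 1 + 1/3*h_1 + 1/15*h_2 + 3/5*h_3
  h_3 = 1 + 8/15*h_1 + 1/3*h_2 + 2/15*h_3

Substituting h_1 = 0 and rearranging gives the linear system (I - Q) h = 1:
  [14/15, -3/5] . (h_2, h_3) = 1
  [-1/3, 13/15] . (h_2, h_3) = 1

Solving yields:
  h_2 = 330/137
  h_3 = 285/137

Starting state is 2, so the expected hitting time is h_2 = 330/137.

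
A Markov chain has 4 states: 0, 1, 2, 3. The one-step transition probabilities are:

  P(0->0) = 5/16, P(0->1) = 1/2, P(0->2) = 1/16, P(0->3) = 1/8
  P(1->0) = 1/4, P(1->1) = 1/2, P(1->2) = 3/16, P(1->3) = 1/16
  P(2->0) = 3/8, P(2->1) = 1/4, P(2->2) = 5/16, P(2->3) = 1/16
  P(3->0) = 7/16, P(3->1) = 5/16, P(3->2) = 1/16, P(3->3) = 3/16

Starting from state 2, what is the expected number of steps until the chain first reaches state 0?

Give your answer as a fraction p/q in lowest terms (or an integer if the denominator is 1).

Let h_i = expected steps to first reach 0 from state i.
Boundary: h_0 = 0.
First-step equations for the other states:
  h_1 = 1 + 1/4*h_0 + 1/2*h_1 + 3/16*h_2 + 1/16*h_3
  h_2 = 1 + 3/8*h_0 + 1/4*h_1 + 5/16*h_2 + 1/16*h_3
  h_3 = 1 + 7/16*h_0 + 5/16*h_1 + 1/16*h_2 + 3/16*h_3

Substituting h_0 = 0 and rearranging gives the linear system (I - Q) h = 1:
  [1/2, -3/16, -1/16] . (h_1, h_2, h_3) = 1
  [-1/4, 11/16, -1/16] . (h_1, h_2, h_3) = 1
  [-5/16, -1/16, 13/16] . (h_1, h_2, h_3) = 1

Solving yields:
  h_1 = 1568/453
  h_2 = 448/151
  h_3 = 1264/453

Starting state is 2, so the expected hitting time is h_2 = 448/151.

Answer: 448/151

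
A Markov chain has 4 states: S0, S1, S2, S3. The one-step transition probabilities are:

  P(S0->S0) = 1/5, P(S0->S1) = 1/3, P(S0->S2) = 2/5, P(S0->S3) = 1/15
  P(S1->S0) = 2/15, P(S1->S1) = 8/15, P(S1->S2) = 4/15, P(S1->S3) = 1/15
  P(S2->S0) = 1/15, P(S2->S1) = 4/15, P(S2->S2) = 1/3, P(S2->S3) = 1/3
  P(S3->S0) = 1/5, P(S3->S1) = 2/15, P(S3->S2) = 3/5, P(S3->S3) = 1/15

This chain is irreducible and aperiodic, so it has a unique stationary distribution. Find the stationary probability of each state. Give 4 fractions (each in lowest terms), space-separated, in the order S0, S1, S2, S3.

Answer: 115/894 103/298 54/149 73/447

Derivation:
The stationary distribution satisfies pi = pi * P, i.e.:
  pi_S0 = 1/5*pi_S0 + 2/15*pi_S1 + 1/15*pi_S2 + 1/5*pi_S3
  pi_S1 = 1/3*pi_S0 + 8/15*pi_S1 + 4/15*pi_S2 + 2/15*pi_S3
  pi_S2 = 2/5*pi_S0 + 4/15*pi_S1 + 1/3*pi_S2 + 3/5*pi_S3
  pi_S3 = 1/15*pi_S0 + 1/15*pi_S1 + 1/3*pi_S2 + 1/15*pi_S3
with normalization: pi_S0 + pi_S1 + pi_S2 + pi_S3 = 1.

Using the first 3 balance equations plus normalization, the linear system A*pi = b is:
  [-4/5, 2/15, 1/15, 1/5] . pi = 0
  [1/3, -7/15, 4/15, 2/15] . pi = 0
  [2/5, 4/15, -2/3, 3/5] . pi = 0
  [1, 1, 1, 1] . pi = 1

Solving yields:
  pi_S0 = 115/894
  pi_S1 = 103/298
  pi_S2 = 54/149
  pi_S3 = 73/447

Verification (pi * P):
  115/894*1/5 + 103/298*2/15 + 54/149*1/15 + 73/447*1/5 = 115/894 = pi_S0  (ok)
  115/894*1/3 + 103/298*8/15 + 54/149*4/15 + 73/447*2/15 = 103/298 = pi_S1  (ok)
  115/894*2/5 + 103/298*4/15 + 54/149*1/3 + 73/447*3/5 = 54/149 = pi_S2  (ok)
  115/894*1/15 + 103/298*1/15 + 54/149*1/3 + 73/447*1/15 = 73/447 = pi_S3  (ok)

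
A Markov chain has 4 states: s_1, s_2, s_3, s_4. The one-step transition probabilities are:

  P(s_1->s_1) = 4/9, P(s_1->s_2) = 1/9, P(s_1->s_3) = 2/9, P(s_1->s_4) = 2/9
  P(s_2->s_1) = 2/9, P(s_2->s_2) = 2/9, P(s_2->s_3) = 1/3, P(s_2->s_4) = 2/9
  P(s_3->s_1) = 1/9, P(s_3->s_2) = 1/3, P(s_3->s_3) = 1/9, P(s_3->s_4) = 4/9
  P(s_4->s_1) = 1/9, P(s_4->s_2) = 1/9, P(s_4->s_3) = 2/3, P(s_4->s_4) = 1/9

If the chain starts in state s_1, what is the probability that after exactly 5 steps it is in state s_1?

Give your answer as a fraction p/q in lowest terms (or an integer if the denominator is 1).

Computing P^5 by repeated multiplication:
P^1 =
  s_1: [4/9, 1/9, 2/9, 2/9]
  s_2: [2/9, 2/9, 1/3, 2/9]
  s_3: [1/9, 1/3, 1/9, 4/9]
  s_4: [1/9, 1/9, 2/3, 1/9]
P^2 =
  s_1: [22/81, 14/81, 25/81, 20/81]
  s_2: [17/81, 17/81, 25/81, 22/81]
  s_3: [5/27, 14/81, 4/9, 16/81]
  s_4: [13/81, 22/81, 17/81, 29/81]
P^3 =
  s_1: [161/729, 145/729, 77/243, 64/243]
  s_2: [149/729, 148/729, 242/729, 190/729]
  s_3: [140/729, 167/729, 68/243, 218/729]
  s_4: [142/729, 137/729, 283/729, 167/729]
P^4 =
  s_1: [1357/6561, 1336/6561, 2140/6561, 64/243]
  s_2: [1324/6561, 1361/6561, 236/729, 584/2187]
  s_3: [1316/6561, 1304/6561, 2293/6561, 1648/6561]
  s_4: [1292/6561, 1432/6561, 220/729, 619/2187]
P^5 =
  s_1: [11968/59049, 451/2187, 6410/19683, 15674/59049]
  s_2: [11894/59049, 12170/59049, 19367/59049, 5206/19683]
  s_3: [11813/59049, 12451/59049, 18725/59049, 16060/59049]
  s_4: [11869/59049, 11953/59049, 20002/59049, 5075/19683]

(P^5)[s_1 -> s_1] = 11968/59049

Answer: 11968/59049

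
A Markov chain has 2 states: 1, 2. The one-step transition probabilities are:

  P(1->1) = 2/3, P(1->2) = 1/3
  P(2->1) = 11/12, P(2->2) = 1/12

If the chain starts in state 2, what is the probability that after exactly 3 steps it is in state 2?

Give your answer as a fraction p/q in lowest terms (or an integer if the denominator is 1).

Answer: 49/192

Derivation:
Computing P^3 by repeated multiplication:
P^1 =
  1: [2/3, 1/3]
  2: [11/12, 1/12]
P^2 =
  1: [3/4, 1/4]
  2: [11/16, 5/16]
P^3 =
  1: [35/48, 13/48]
  2: [143/192, 49/192]

(P^3)[2 -> 2] = 49/192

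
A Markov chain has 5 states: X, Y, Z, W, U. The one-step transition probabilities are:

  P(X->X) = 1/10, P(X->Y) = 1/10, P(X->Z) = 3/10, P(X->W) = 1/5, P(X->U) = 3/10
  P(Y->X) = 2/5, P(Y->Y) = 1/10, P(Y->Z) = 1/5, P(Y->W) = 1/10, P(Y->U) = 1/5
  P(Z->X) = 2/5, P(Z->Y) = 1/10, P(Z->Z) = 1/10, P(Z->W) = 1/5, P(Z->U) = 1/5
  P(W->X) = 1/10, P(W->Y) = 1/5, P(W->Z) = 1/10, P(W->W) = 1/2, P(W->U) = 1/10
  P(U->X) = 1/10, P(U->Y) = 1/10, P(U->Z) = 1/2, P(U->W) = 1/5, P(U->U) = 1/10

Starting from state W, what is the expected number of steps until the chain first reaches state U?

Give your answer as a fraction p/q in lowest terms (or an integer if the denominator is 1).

Let h_i = expected steps to first reach U from state i.
Boundary: h_U = 0.
First-step equations for the other states:
  h_X = 1 + 1/10*h_X + 1/10*h_Y + 3/10*h_Z + 1/5*h_W + 3/10*h_U
  h_Y = 1 + 2/5*h_X + 1/10*h_Y + 1/5*h_Z + 1/10*h_W + 1/5*h_U
  h_Z = 1 + 2/5*h_X + 1/10*h_Y + 1/10*h_Z + 1/5*h_W + 1/5*h_U
  h_W = 1 + 1/10*h_X + 1/5*h_Y + 1/10*h_Z + 1/2*h_W + 1/10*h_U

Substituting h_U = 0 and rearranging gives the linear system (I - Q) h = 1:
  [9/10, -1/10, -3/10, -1/5] . (h_X, h_Y, h_Z, h_W) = 1
  [-2/5, 9/10, -1/5, -1/10] . (h_X, h_Y, h_Z, h_W) = 1
  [-2/5, -1/10, 9/10, -1/5] . (h_X, h_Y, h_Z, h_W) = 1
  [-1/10, -1/5, -1/10, 1/2] . (h_X, h_Y, h_Z, h_W) = 1

Solving yields:
  h_X = 4260/913
  h_Y = 4535/913
  h_Z = 4615/913
  h_W = 5415/913

Starting state is W, so the expected hitting time is h_W = 5415/913.

Answer: 5415/913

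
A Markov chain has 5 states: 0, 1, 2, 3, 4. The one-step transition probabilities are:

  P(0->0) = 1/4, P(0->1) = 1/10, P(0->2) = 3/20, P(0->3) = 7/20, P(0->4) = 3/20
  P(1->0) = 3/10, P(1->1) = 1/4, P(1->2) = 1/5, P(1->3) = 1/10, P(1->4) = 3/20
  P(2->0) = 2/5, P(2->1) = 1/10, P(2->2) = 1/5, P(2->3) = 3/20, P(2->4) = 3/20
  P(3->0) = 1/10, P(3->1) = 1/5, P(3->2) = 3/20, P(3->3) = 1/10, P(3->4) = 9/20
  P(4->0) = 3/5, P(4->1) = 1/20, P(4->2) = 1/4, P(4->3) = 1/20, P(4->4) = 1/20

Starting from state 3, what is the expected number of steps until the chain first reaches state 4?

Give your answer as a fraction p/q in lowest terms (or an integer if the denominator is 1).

Let h_i = expected steps to first reach 4 from state i.
Boundary: h_4 = 0.
First-step equations for the other states:
  h_0 = 1 + 1/4*h_0 + 1/10*h_1 + 3/20*h_2 + 7/20*h_3 + 3/20*h_4
  h_1 = 1 + 3/10*h_0 + 1/4*h_1 + 1/5*h_2 + 1/10*h_3 + 3/20*h_4
  h_2 = 1 + 2/5*h_0 + 1/10*h_1 + 1/5*h_2 + 3/20*h_3 + 3/20*h_4
  h_3 = 1 + 1/10*h_0 + 1/5*h_1 + 3/20*h_2 + 1/10*h_3 + 9/20*h_4

Substituting h_4 = 0 and rearranging gives the linear system (I - Q) h = 1:
  [3/4, -1/10, -3/20, -7/20] . (h_0, h_1, h_2, h_3) = 1
  [-3/10, 3/4, -1/5, -1/10] . (h_0, h_1, h_2, h_3) = 1
  [-2/5, -1/10, 4/5, -3/20] . (h_0, h_1, h_2, h_3) = 1
  [-1/10, -1/5, -3/20, 9/10] . (h_0, h_1, h_2, h_3) = 1

Solving yields:
  h_0 = 165460/35973
  h_1 = 177340/35973
  h_2 = 173620/35973
  h_3 = 18100/5139

Starting state is 3, so the expected hitting time is h_3 = 18100/5139.

Answer: 18100/5139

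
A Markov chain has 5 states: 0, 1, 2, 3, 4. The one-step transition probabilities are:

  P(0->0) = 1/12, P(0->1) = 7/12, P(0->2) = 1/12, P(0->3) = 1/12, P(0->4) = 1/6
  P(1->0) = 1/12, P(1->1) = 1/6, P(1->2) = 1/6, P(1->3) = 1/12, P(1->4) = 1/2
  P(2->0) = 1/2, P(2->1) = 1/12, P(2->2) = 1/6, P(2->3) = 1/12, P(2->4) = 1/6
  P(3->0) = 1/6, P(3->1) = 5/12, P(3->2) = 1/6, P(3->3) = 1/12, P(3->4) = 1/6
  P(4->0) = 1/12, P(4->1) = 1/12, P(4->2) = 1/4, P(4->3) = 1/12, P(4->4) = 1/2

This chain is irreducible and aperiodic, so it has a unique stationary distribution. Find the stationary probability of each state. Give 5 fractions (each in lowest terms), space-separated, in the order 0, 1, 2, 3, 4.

Answer: 463/2784 295/1392 127/696 1/12 991/2784

Derivation:
The stationary distribution satisfies pi = pi * P, i.e.:
  pi_0 = 1/12*pi_0 + 1/12*pi_1 + 1/2*pi_2 + 1/6*pi_3 + 1/12*pi_4
  pi_1 = 7/12*pi_0 + 1/6*pi_1 + 1/12*pi_2 + 5/12*pi_3 + 1/12*pi_4
  pi_2 = 1/12*pi_0 + 1/6*pi_1 + 1/6*pi_2 + 1/6*pi_3 + 1/4*pi_4
  pi_3 = 1/12*pi_0 + 1/12*pi_1 + 1/12*pi_2 + 1/12*pi_3 + 1/12*pi_4
  pi_4 = 1/6*pi_0 + 1/2*pi_1 + 1/6*pi_2 + 1/6*pi_3 + 1/2*pi_4
with normalization: pi_0 + pi_1 + pi_2 + pi_3 + pi_4 = 1.

Using the first 4 balance equations plus normalization, the linear system A*pi = b is:
  [-11/12, 1/12, 1/2, 1/6, 1/12] . pi = 0
  [7/12, -5/6, 1/12, 5/12, 1/12] . pi = 0
  [1/12, 1/6, -5/6, 1/6, 1/4] . pi = 0
  [1/12, 1/12, 1/12, -11/12, 1/12] . pi = 0
  [1, 1, 1, 1, 1] . pi = 1

Solving yields:
  pi_0 = 463/2784
  pi_1 = 295/1392
  pi_2 = 127/696
  pi_3 = 1/12
  pi_4 = 991/2784

Verification (pi * P):
  463/2784*1/12 + 295/1392*1/12 + 127/696*1/2 + 1/12*1/6 + 991/2784*1/12 = 463/2784 = pi_0  (ok)
  463/2784*7/12 + 295/1392*1/6 + 127/696*1/12 + 1/12*5/12 + 991/2784*1/12 = 295/1392 = pi_1  (ok)
  463/2784*1/12 + 295/1392*1/6 + 127/696*1/6 + 1/12*1/6 + 991/2784*1/4 = 127/696 = pi_2  (ok)
  463/2784*1/12 + 295/1392*1/12 + 127/696*1/12 + 1/12*1/12 + 991/2784*1/12 = 1/12 = pi_3  (ok)
  463/2784*1/6 + 295/1392*1/2 + 127/696*1/6 + 1/12*1/6 + 991/2784*1/2 = 991/2784 = pi_4  (ok)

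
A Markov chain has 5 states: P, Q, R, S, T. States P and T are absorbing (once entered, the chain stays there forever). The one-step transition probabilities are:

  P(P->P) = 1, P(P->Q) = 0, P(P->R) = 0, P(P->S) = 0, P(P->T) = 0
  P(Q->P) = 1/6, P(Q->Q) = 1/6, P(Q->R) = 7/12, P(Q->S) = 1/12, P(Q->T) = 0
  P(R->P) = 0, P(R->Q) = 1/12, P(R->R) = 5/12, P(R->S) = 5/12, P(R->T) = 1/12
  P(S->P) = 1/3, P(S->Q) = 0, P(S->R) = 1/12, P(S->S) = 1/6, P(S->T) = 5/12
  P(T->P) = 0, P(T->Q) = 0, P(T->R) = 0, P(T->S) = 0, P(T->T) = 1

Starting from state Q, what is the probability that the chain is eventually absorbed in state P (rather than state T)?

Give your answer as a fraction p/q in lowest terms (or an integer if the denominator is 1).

Let a_i = P(absorbed in P | start in state i).
Boundary conditions: a_P = 1, a_T = 0.
For each transient state i, a_i = sum_j P(i->j) * a_j:
  a_Q = 1/6*a_P + 1/6*a_Q + 7/12*a_R + 1/12*a_S + 0*a_T
  a_R = 0*a_P + 1/12*a_Q + 5/12*a_R + 5/12*a_S + 1/12*a_T
  a_S = 1/3*a_P + 0*a_Q + 1/12*a_R + 1/6*a_S + 5/12*a_T

Substituting a_P = 1 and a_T = 0, rearrange to (I - Q) a = r where r[i] = P(i -> P):
  [5/6, -7/12, -1/12] . (a_Q, a_R, a_S) = 1/6
  [-1/12, 7/12, -5/12] . (a_Q, a_R, a_S) = 0
  [0, -1/12, 5/6] . (a_Q, a_R, a_S) = 1/3

Solving yields:
  a_Q = 298/579
  a_R = 224/579
  a_S = 254/579

Starting state is Q, so the absorption probability is a_Q = 298/579.

Answer: 298/579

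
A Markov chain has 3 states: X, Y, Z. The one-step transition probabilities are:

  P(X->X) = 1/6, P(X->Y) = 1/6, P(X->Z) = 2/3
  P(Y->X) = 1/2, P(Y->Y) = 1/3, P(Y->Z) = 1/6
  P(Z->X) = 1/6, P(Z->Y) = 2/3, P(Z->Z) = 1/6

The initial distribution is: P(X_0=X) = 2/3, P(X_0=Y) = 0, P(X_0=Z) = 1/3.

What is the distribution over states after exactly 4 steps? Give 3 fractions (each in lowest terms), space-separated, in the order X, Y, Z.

Answer: 47/162 247/648 71/216

Derivation:
Propagating the distribution step by step (d_{t+1} = d_t * P):
d_0 = (X=2/3, Y=0, Z=1/3)
  d_1[X] = 2/3*1/6 + 0*1/2 + 1/3*1/6 = 1/6
  d_1[Y] = 2/3*1/6 + 0*1/3 + 1/3*2/3 = 1/3
  d_1[Z] = 2/3*2/3 + 0*1/6 + 1/3*1/6 = 1/2
d_1 = (X=1/6, Y=1/3, Z=1/2)
  d_2[X] = 1/6*1/6 + 1/3*1/2 + 1/2*1/6 = 5/18
  d_2[Y] = 1/6*1/6 + 1/3*1/3 + 1/2*2/3 = 17/36
  d_2[Z] = 1/6*2/3 + 1/3*1/6 + 1/2*1/6 = 1/4
d_2 = (X=5/18, Y=17/36, Z=1/4)
  d_3[X] = 5/18*1/6 + 17/36*1/2 + 1/4*1/6 = 35/108
  d_3[Y] = 5/18*1/6 + 17/36*1/3 + 1/4*2/3 = 10/27
  d_3[Z] = 5/18*2/3 + 17/36*1/6 + 1/4*1/6 = 11/36
d_3 = (X=35/108, Y=10/27, Z=11/36)
  d_4[X] = 35/108*1/6 + 10/27*1/2 + 11/36*1/6 = 47/162
  d_4[Y] = 35/108*1/6 + 10/27*1/3 + 11/36*2/3 = 247/648
  d_4[Z] = 35/108*2/3 + 10/27*1/6 + 11/36*1/6 = 71/216
d_4 = (X=47/162, Y=247/648, Z=71/216)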